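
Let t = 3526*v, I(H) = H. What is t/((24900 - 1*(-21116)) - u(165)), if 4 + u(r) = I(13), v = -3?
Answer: -10578/46007 ≈ -0.22992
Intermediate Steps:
u(r) = 9 (u(r) = -4 + 13 = 9)
t = -10578 (t = 3526*(-3) = -10578)
t/((24900 - 1*(-21116)) - u(165)) = -10578/((24900 - 1*(-21116)) - 1*9) = -10578/((24900 + 21116) - 9) = -10578/(46016 - 9) = -10578/46007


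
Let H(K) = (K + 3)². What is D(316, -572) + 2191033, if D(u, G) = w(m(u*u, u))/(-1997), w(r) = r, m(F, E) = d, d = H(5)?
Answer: 4375492837/1997 ≈ 2.1910e+6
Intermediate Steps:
H(K) = (3 + K)²
d = 64 (d = (3 + 5)² = 8² = 64)
m(F, E) = 64
D(u, G) = -64/1997 (D(u, G) = 64/(-1997) = 64*(-1/1997) = -64/1997)
D(316, -572) + 2191033 = -64/1997 + 2191033 = 4375492837/1997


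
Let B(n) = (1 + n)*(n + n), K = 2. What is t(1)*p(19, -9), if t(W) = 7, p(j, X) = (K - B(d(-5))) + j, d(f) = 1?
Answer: 119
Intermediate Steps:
B(n) = 2*n*(1 + n) (B(n) = (1 + n)*(2*n) = 2*n*(1 + n))
p(j, X) = -2 + j (p(j, X) = (2 - 2*(1 + 1)) + j = (2 - 2*2) + j = (2 - 1*4) + j = (2 - 4) + j = -2 + j)
t(1)*p(19, -9) = 7*(-2 + 19) = 7*17 = 119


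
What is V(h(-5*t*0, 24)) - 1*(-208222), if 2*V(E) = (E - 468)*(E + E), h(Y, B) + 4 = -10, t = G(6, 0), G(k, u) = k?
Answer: 214970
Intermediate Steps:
t = 6
h(Y, B) = -14 (h(Y, B) = -4 - 10 = -14)
V(E) = E*(-468 + E) (V(E) = ((E - 468)*(E + E))/2 = ((-468 + E)*(2*E))/2 = (2*E*(-468 + E))/2 = E*(-468 + E))
V(h(-5*t*0, 24)) - 1*(-208222) = -14*(-468 - 14) - 1*(-208222) = -14*(-482) + 208222 = 6748 + 208222 = 214970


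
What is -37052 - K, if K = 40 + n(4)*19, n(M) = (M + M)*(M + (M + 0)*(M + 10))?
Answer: -46212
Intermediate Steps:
n(M) = 2*M*(M + M*(10 + M)) (n(M) = (2*M)*(M + M*(10 + M)) = 2*M*(M + M*(10 + M)))
K = 9160 (K = 40 + (2*4**2*(11 + 4))*19 = 40 + (2*16*15)*19 = 40 + 480*19 = 40 + 9120 = 9160)
-37052 - K = -37052 - 1*9160 = -37052 - 9160 = -46212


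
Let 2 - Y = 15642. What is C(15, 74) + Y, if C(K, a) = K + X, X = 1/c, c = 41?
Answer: -640624/41 ≈ -15625.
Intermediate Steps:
Y = -15640 (Y = 2 - 1*15642 = 2 - 15642 = -15640)
X = 1/41 ≈ 0.024390
C(K, a) = 1/41 + K (C(K, a) = K + 1/41 = 1/41 + K)
C(15, 74) + Y = (1/41 + 15) - 15640 = 616/41 - 15640 = -640624/41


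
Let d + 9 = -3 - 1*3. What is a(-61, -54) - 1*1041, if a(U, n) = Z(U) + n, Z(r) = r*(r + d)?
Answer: 3541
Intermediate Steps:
d = -15 (d = -9 + (-3 - 1*3) = -9 + (-3 - 3) = -9 - 6 = -15)
Z(r) = r*(-15 + r) (Z(r) = r*(r - 15) = r*(-15 + r))
a(U, n) = n + U*(-15 + U) (a(U, n) = U*(-15 + U) + n = n + U*(-15 + U))
a(-61, -54) - 1*1041 = (-54 - 61*(-15 - 61)) - 1*1041 = (-54 - 61*(-76)) - 1041 = (-54 + 4636) - 1041 = 4582 - 1041 = 3541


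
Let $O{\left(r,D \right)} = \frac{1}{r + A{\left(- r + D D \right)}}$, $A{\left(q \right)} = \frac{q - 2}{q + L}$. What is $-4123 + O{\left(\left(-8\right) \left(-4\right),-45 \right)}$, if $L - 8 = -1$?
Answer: $- \frac{272078893}{65991} \approx -4123.0$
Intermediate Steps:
$L = 7$ ($L = 8 - 1 = 7$)
$A{\left(q \right)} = \frac{-2 + q}{7 + q}$ ($A{\left(q \right)} = \frac{q - 2}{q + 7} = \frac{-2 + q}{7 + q}$)
$O{\left(r,D \right)} = \frac{1}{r + \frac{-2 + D^{2} - r}{7 + D^{2} - r}}$ ($O{\left(r,D \right)} = \frac{1}{r + \frac{-2 + \left(- r + D D\right)}{7 + \left(- r + D D\right)}} = \frac{1}{r + \frac{-2 + \left(- r + D^{2}\right)}{7 + \left(- r + D^{2}\right)}} = \frac{1}{r + \frac{-2 + \left(D^{2} - r\right)}{7 + \left(D^{2} - r\right)}} = \frac{1}{r + \frac{-2 + D^{2} - r}{7 + D^{2} - r}}$)
$-4123 + O{\left(\left(-8\right) \left(-4\right),-45 \right)} = -4123 + \frac{7 + \left(-45\right)^{2} - \left(-8\right) \left(-4\right)}{-2 + \left(-45\right)^{2} - \left(-8\right) \left(-4\right) + \left(-8\right) \left(-4\right) \left(7 + \left(-45\right)^{2} - \left(-8\right) \left(-4\right)\right)} = -4123 + \frac{7 + 2025 - 32}{-2 + 2025 - 32 + 32 \left(7 + 2025 - 32\right)} = -4123 + \frac{1}{-2 + 2025 - 32 + 32 \cdot 2000} \cdot 2000 = -4123 + \frac{1}{-2 + 2025 - 32 + 64000} \cdot 2000 = -4123 + \frac{1}{65991} \cdot 2000 = -4123 + \frac{2000}{65991} = - \frac{272078893}{65991}$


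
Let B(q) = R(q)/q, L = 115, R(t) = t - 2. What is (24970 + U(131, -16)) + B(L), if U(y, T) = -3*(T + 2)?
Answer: 2876493/115 ≈ 25013.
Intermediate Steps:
R(t) = -2 + t
B(q) = (-2 + q)/q
U(y, T) = -6 - 3*T (U(y, T) = -3*(2 + T) = -6 - 3*T)
(24970 + U(131, -16)) + B(L) = (24970 + (-6 - 3*(-16))) + (-2 + 115)/115 = (24970 + (-6 + 48)) + (1/115)*113 = (24970 + 42) + 113/115 = 25012 + 113/115 = 2876493/115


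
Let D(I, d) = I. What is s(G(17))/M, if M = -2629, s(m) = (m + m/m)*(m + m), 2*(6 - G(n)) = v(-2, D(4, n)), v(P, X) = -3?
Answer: -255/5258 ≈ -0.048497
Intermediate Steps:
G(n) = 15/2 (G(n) = 6 - 1/2*(-3) = 6 + 3/2 = 15/2)
s(m) = 2*m*(1 + m) (s(m) = (m + 1)*(2*m) = (1 + m)*(2*m) = 2*m*(1 + m))
s(G(17))/M = (2*(15/2)*(1 + 15/2))/(-2629) = (2*(15/2)*(17/2))*(-1/2629) = (255/2)*(-1/2629) = -255/5258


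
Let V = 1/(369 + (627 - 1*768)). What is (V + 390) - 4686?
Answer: -979487/228 ≈ -4296.0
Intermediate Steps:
V = 1/228 (V = 1/(369 + (627 - 768)) = 1/(369 - 141) = 1/228 ≈ 0.0043860)
(V + 390) - 4686 = (1/228 + 390) - 4686 = 88921/228 - 4686 = -979487/228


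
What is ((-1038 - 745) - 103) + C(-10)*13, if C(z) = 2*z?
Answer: -2146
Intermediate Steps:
((-1038 - 745) - 103) + C(-10)*13 = ((-1038 - 745) - 103) + (2*(-10))*13 = (-1783 - 103) - 20*13 = -1886 - 260 = -2146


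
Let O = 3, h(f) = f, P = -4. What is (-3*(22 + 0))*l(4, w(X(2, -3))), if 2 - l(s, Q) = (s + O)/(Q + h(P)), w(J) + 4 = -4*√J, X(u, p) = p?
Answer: 33*(-8*√3 + 23*I)/(2*(√3 - 2*I)) ≈ -165.0 + 28.579*I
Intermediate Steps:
w(J) = -4 - 4*√J
l(s, Q) = 2 - (3 + s)/(-4 + Q) (l(s, Q) = 2 - (s + 3)/(Q - 4) = 2 - (3 + s)/(-4 + Q))
(-3*(22 + 0))*l(4, w(X(2, -3))) = (-3*(22 + 0))*((-11 - 1*4 + 2*(-4 - 4*I*√3))/(-4 + (-4 - 4*I*√3))) = (-3*22)*((-11 - 4 + 2*(-4 - 4*I*√3))/(-4 + (-4 - 4*I*√3))) = -66*(-11 - 4 + 2*(-4 - 4*I*√3))/(-4 + (-4 - 4*I*√3)) = -66*(-11 - 4 + (-8 - 8*I*√3))/(-8 - 4*I*√3) = -66*(-23 - 8*I*√3)/(-8 - 4*I*√3)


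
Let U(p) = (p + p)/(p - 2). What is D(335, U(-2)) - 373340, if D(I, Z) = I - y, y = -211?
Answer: -372794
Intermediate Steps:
U(p) = 2*p/(-2 + p) (U(p) = (2*p)/(-2 + p) = 2*p/(-2 + p))
D(I, Z) = 211 + I (D(I, Z) = I - 1*(-211) = I + 211 = 211 + I)
D(335, U(-2)) - 373340 = (211 + 335) - 373340 = 546 - 373340 = -372794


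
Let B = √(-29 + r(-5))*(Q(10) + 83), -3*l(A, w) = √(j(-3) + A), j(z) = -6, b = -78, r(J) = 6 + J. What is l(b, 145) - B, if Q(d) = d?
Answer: 2*I*(-√21 - 279*√7)/3 ≈ -495.17*I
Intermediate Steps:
l(A, w) = -√(-6 + A)/3
B = 186*I*√7 (B = √(-29 + (6 - 5))*(10 + 83) = √(-29 + 1)*93 = √(-28)*93 = (2*I*√7)*93 = 186*I*√7 ≈ 492.11*I)
l(b, 145) - B = -√(-6 - 78)/3 - 186*I*√7 = -2*I*√21/3 - 186*I*√7 = -186*I*√7 - 2*I*√21/3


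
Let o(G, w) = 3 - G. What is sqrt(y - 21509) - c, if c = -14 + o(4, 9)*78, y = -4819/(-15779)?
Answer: 92 + 2*I*sqrt(1338791708517)/15779 ≈ 92.0 + 146.66*I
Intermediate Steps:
y = 4819/15779 (y = -4819*(-1/15779) = 4819/15779 ≈ 0.30541)
c = -92 (c = -14 + (3 - 1*4)*78 = -14 + (3 - 4)*78 = -14 - 1*78 = -14 - 78 = -92)
sqrt(y - 21509) - c = sqrt(4819/15779 - 21509) - 1*(-92) = sqrt(-339385692/15779) + 92 = 2*I*sqrt(1338791708517)/15779 + 92 = 92 + 2*I*sqrt(1338791708517)/15779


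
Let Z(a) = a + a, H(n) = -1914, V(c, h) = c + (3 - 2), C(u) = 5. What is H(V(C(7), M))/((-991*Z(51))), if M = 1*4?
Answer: 319/16847 ≈ 0.018935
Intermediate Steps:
M = 4
V(c, h) = 1 + c (V(c, h) = c + 1 = 1 + c)
Z(a) = 2*a
H(V(C(7), M))/((-991*Z(51))) = -1914/((-1982*51)) = -1914/((-991*102)) = -1914/(-101082) = -1914*(-1/101082) = 319/16847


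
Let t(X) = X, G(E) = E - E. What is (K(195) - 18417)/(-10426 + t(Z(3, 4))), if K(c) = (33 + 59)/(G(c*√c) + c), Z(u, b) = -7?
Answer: 3591223/2034435 ≈ 1.7652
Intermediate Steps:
G(E) = 0
K(c) = 92/c (K(c) = (33 + 59)/(0 + c) = 92/c)
(K(195) - 18417)/(-10426 + t(Z(3, 4))) = (92/195 - 18417)/(-10426 - 7) = (92*(1/195) - 18417)/(-10433) = (92/195 - 18417)*(-1/10433) = -3591223/195*(-1/10433) = 3591223/2034435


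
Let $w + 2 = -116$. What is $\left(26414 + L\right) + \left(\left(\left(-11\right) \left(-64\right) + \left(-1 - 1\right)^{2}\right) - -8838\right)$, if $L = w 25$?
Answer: $33010$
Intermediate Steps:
$w = -118$ ($w = -2 - 116 = -118$)
$L = -2950$ ($L = \left(-118\right) 25 = -2950$)
$\left(26414 + L\right) + \left(\left(\left(-11\right) \left(-64\right) + \left(-1 - 1\right)^{2}\right) - -8838\right) = \left(26414 - 2950\right) + \left(\left(\left(-11\right) \left(-64\right) + \left(-1 - 1\right)^{2}\right) - -8838\right) = 23464 + \left(\left(704 + \left(-2\right)^{2}\right) + 8838\right) = 23464 + \left(\left(704 + 4\right) + 8838\right) = 23464 + \left(708 + 8838\right) = 23464 + 9546 = 33010$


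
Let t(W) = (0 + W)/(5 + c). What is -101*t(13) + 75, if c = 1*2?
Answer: -788/7 ≈ -112.57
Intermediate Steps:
c = 2
t(W) = W/7 (t(W) = (0 + W)/(5 + 2) = W/7)
-101*t(13) + 75 = -101*13/7 + 75 = -1313/7 + 75 = -788/7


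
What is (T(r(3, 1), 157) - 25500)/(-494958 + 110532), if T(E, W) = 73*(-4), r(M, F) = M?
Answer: 12896/192213 ≈ 0.067092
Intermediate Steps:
T(E, W) = -292
(T(r(3, 1), 157) - 25500)/(-494958 + 110532) = (-292 - 25500)/(-494958 + 110532) = -25792/(-384426) = -25792*(-1/384426) = 12896/192213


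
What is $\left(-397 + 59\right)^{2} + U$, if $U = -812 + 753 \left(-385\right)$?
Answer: $-176473$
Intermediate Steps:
$U = -290717$ ($U = -812 - 289905 = -290717$)
$\left(-397 + 59\right)^{2} + U = \left(-397 + 59\right)^{2} - 290717 = \left(-338\right)^{2} - 290717 = 114244 - 290717 = -176473$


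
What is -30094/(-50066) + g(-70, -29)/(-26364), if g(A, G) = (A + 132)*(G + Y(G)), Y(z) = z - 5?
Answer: 82413001/109995002 ≈ 0.74924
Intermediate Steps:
Y(z) = -5 + z
g(A, G) = (-5 + 2*G)*(132 + A) (g(A, G) = (A + 132)*(G + (-5 + G)) = (132 + A)*(-5 + 2*G) = (-5 + 2*G)*(132 + A))
-30094/(-50066) + g(-70, -29)/(-26364) = -30094/(-50066) + (-660 + 264*(-29) - 70*(-29) - 70*(-5 - 29))/(-26364) = -30094*(-1/50066) + (-660 - 7656 + 2030 - 70*(-34))*(-1/26364) = 15047/25033 + (-660 - 7656 + 2030 + 2380)*(-1/26364) = 15047/25033 - 3906*(-1/26364) = 15047/25033 + 651/4394 = 82413001/109995002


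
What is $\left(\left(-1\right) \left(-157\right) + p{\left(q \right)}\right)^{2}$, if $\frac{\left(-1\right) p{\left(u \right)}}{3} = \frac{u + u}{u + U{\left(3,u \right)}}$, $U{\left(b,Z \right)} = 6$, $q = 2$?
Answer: $\frac{96721}{4} \approx 24180.0$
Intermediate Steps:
$p{\left(u \right)} = - \frac{6 u}{6 + u}$ ($p{\left(u \right)} = - 3 \frac{u + u}{u + 6} = - 3 \frac{2 u}{6 + u} = - \frac{6 u}{6 + u}$)
$\left(\left(-1\right) \left(-157\right) + p{\left(q \right)}\right)^{2} = \left(\left(-1\right) \left(-157\right) - \frac{12}{6 + 2}\right)^{2} = \left(157 - \frac{12}{8}\right)^{2} = \left(157 - 12 \cdot \frac{1}{8}\right)^{2} = \left(157 - \frac{3}{2}\right)^{2} = \left(\frac{311}{2}\right)^{2} = \frac{96721}{4}$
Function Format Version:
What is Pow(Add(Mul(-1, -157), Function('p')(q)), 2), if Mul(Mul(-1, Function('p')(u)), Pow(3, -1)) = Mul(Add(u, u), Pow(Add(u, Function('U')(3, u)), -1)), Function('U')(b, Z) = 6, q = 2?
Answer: Rational(96721, 4) ≈ 24180.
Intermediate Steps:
Function('p')(u) = Mul(-6, u, Pow(Add(6, u), -1)) (Function('p')(u) = Mul(-3, Mul(Add(u, u), Pow(Add(u, 6), -1))) = Mul(-3, Mul(Mul(2, u), Pow(Add(6, u), -1))) = Mul(-3, Mul(2, u, Pow(Add(6, u), -1))) = Mul(-6, u, Pow(Add(6, u), -1)))
Pow(Add(Mul(-1, -157), Function('p')(q)), 2) = Pow(Add(Mul(-1, -157), Mul(-6, 2, Pow(Add(6, 2), -1))), 2) = Pow(Add(157, Mul(-6, 2, Pow(8, -1))), 2) = Pow(Add(157, Mul(-6, 2, Rational(1, 8))), 2) = Pow(Add(157, Rational(-3, 2)), 2) = Pow(Rational(311, 2), 2) = Rational(96721, 4)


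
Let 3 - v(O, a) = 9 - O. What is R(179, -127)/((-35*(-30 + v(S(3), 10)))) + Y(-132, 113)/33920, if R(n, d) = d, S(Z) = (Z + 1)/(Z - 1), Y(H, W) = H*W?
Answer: -551447/1009120 ≈ -0.54646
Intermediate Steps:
S(Z) = (1 + Z)/(-1 + Z)
v(O, a) = -6 + O (v(O, a) = 3 - (9 - O) = 3 + (-9 + O) = -6 + O)
R(179, -127)/((-35*(-30 + v(S(3), 10)))) + Y(-132, 113)/33920 = -127*(-1/(35*(-30 + (-6 + (1 + 3)/(-1 + 3))))) - 132*113/33920 = -127*(-1/(35*(-30 + (-6 + 4/2)))) - 14916*1/33920 = -127*(-1/(35*(-30 + (-6 + (½)*4)))) - 3729/8480 = -127*(-1/(35*(-30 + (-6 + 2)))) - 3729/8480 = -127*(-1/(35*(-30 - 4))) - 3729/8480 = -127/((-35*(-34))) - 3729/8480 = -127/1190 - 3729/8480 = -551447/1009120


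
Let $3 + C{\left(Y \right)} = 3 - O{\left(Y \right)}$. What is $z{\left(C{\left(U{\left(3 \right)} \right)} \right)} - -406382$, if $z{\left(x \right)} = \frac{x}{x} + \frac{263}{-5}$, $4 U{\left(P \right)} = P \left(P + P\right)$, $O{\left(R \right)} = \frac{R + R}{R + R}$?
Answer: $\frac{2031652}{5} \approx 4.0633 \cdot 10^{5}$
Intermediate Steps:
$O{\left(R \right)} = 1$ ($O{\left(R \right)} = \frac{2 R}{2 R} = 2 R \frac{1}{2 R} = 1$)
$U{\left(P \right)} = \frac{P^{2}}{2}$ ($U{\left(P \right)} = \frac{P \left(P + P\right)}{4} = \frac{P 2 P}{4} = \frac{2 P^{2}}{4} = \frac{P^{2}}{2}$)
$C{\left(Y \right)} = -1$ ($C{\left(Y \right)} = -3 + \left(3 - 1\right) = -3 + 2 = -1$)
$z{\left(x \right)} = - \frac{258}{5}$ ($z{\left(x \right)} = 1 + 263 \left(- \frac{1}{5}\right) = 1 - \frac{263}{5} = - \frac{258}{5}$)
$z{\left(C{\left(U{\left(3 \right)} \right)} \right)} - -406382 = - \frac{258}{5} - -406382 = - \frac{258}{5} + 406382 = \frac{2031652}{5}$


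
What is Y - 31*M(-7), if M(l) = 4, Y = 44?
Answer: -80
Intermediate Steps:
Y - 31*M(-7) = 44 - 31*4 = 44 - 124 = -80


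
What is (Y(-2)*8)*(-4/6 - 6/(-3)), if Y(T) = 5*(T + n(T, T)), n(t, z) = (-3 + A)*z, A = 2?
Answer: 0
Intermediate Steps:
n(t, z) = -z (n(t, z) = (-3 + 2)*z = -z)
Y(T) = 0 (Y(T) = 5*(T - T) = 5*0 = 0)
(Y(-2)*8)*(-4/6 - 6/(-3)) = (0*8)*(-4/6 - 6/(-3)) = 0*(-4*1/6 - 6*(-1/3)) = 0*(-2/3 + 2) = 0*(4/3) = 0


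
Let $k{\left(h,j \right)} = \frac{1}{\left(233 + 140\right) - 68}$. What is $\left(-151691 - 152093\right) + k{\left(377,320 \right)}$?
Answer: $- \frac{92654119}{305} \approx -3.0378 \cdot 10^{5}$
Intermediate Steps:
$k{\left(h,j \right)} = \frac{1}{305}$ ($k{\left(h,j \right)} = \frac{1}{373 - 68} = \frac{1}{305}$)
$\left(-151691 - 152093\right) + k{\left(377,320 \right)} = \left(-151691 - 152093\right) + \frac{1}{305} = -303784 + \frac{1}{305} = - \frac{92654119}{305}$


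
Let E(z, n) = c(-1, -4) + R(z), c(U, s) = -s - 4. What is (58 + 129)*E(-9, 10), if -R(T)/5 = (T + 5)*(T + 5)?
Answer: -14960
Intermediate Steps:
c(U, s) = -4 - s
R(T) = -5*(5 + T)² (R(T) = -5*(T + 5)*(T + 5) = -5*(5 + T)*(5 + T) = -5*(5 + T)²)
E(z, n) = -5*(5 + z)² (E(z, n) = (-4 - 1*(-4)) - 5*(5 + z)² = (-4 + 4) - 5*(5 + z)² = 0 - 5*(5 + z)² = -5*(5 + z)²)
(58 + 129)*E(-9, 10) = (58 + 129)*(-5*(5 - 9)²) = 187*(-5*(-4)²) = 187*(-5*16) = 187*(-80) = -14960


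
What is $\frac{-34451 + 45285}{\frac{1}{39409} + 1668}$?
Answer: $\frac{426957106}{65734213} \approx 6.4952$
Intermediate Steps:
$\frac{-34451 + 45285}{\frac{1}{39409} + 1668} = \frac{10834}{\frac{1}{39409} + 1668} = \frac{10834}{\frac{65734213}{39409}} = 10834 \cdot \frac{39409}{65734213} = \frac{426957106}{65734213}$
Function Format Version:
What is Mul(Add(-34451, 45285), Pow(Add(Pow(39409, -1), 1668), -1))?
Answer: Rational(426957106, 65734213) ≈ 6.4952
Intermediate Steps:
Mul(Add(-34451, 45285), Pow(Add(Pow(39409, -1), 1668), -1)) = Mul(10834, Pow(Add(Rational(1, 39409), 1668), -1)) = Mul(10834, Pow(Rational(65734213, 39409), -1)) = Mul(10834, Rational(39409, 65734213)) = Rational(426957106, 65734213)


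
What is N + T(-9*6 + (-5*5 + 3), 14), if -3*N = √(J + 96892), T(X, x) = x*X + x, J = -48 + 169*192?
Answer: -1050 - 2*√32323/3 ≈ -1169.9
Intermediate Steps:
J = 32400 (J = -48 + 32448 = 32400)
T(X, x) = x + X*x (T(X, x) = X*x + x = x + X*x)
N = -2*√32323/3 (N = -√(32400 + 96892)/3 = -2*√32323/3 ≈ -119.86)
N + T(-9*6 + (-5*5 + 3), 14) = -2*√32323/3 + 14*(1 + (-9*6 + (-5*5 + 3))) = -2*√32323/3 + 14*(1 + (-54 + (-25 + 3))) = -2*√32323/3 + 14*(1 + (-54 - 22)) = -2*√32323/3 + 14*(1 - 76) = -2*√32323/3 + 14*(-75) = -2*√32323/3 - 1050 = -1050 - 2*√32323/3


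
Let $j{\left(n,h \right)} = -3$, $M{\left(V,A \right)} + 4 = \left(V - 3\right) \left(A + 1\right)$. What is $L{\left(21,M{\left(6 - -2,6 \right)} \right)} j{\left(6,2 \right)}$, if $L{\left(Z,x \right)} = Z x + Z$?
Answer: $-2016$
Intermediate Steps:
$M{\left(V,A \right)} = -4 + \left(1 + A\right) \left(-3 + V\right)$ ($M{\left(V,A \right)} = -4 + \left(V - 3\right) \left(A + 1\right) = -4 + \left(-3 + V\right) \left(1 + A\right) = -4 + \left(1 + A\right) \left(-3 + V\right)$)
$L{\left(Z,x \right)} = Z + Z x$
$L{\left(21,M{\left(6 - -2,6 \right)} \right)} j{\left(6,2 \right)} = 21 \left(1 + \left(-7 + \left(6 - -2\right) - 18 + 6 \left(6 - -2\right)\right)\right) \left(-3\right) = 21 \left(1 + \left(-7 + \left(6 + 2\right) - 18 + 6 \left(6 + 2\right)\right)\right) \left(-3\right) = 21 \left(1 + \left(-7 + 8 - 18 + 6 \cdot 8\right)\right) \left(-3\right) = 21 \left(1 + \left(-7 + 8 - 18 + 48\right)\right) \left(-3\right) = 21 \left(1 + 31\right) \left(-3\right) = 21 \cdot 32 \left(-3\right) = 672 \left(-3\right) = -2016$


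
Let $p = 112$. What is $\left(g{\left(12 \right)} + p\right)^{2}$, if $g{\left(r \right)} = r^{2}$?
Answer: $65536$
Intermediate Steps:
$\left(g{\left(12 \right)} + p\right)^{2} = \left(12^{2} + 112\right)^{2} = \left(144 + 112\right)^{2} = 256^{2} = 65536$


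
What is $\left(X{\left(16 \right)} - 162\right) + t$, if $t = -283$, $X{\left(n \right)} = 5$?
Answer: $-440$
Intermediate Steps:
$\left(X{\left(16 \right)} - 162\right) + t = \left(5 - 162\right) - 283 = -157 - 283 = -440$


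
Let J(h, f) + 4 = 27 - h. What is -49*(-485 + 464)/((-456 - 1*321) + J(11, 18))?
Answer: -343/255 ≈ -1.3451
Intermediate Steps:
J(h, f) = 23 - h (J(h, f) = -4 + (27 - h) = 23 - h)
-49*(-485 + 464)/((-456 - 1*321) + J(11, 18)) = -49*(-485 + 464)/((-456 - 1*321) + (23 - 1*11)) = -(-1029)/((-456 - 321) + (23 - 11)) = -(-1029)/(-777 + 12) = -(-1029)/(-765) = -(-1029)*(-1)/765 = -49*7/255 = -343/255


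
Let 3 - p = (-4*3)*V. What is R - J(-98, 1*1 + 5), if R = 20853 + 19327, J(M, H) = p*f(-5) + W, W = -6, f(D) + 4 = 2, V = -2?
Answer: 40144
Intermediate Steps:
f(D) = -2 (f(D) = -4 + 2 = -2)
p = -21 (p = 3 - (-4*3)*(-2) = 3 - (-12)*(-2) = 3 - 1*24 = 3 - 24 = -21)
J(M, H) = 36 (J(M, H) = -21*(-2) - 6 = 42 - 6 = 36)
R = 40180
R - J(-98, 1*1 + 5) = 40180 - 1*36 = 40180 - 36 = 40144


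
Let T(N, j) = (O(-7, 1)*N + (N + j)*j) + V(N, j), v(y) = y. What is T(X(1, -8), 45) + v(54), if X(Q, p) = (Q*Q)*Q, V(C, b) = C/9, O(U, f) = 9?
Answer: 19198/9 ≈ 2133.1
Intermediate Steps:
V(C, b) = C/9 (V(C, b) = C*(⅑) = C/9)
X(Q, p) = Q³ (X(Q, p) = Q²*Q = Q³)
T(N, j) = 82*N/9 + j*(N + j) (T(N, j) = (9*N + (N + j)*j) + N/9 = (9*N + j*(N + j)) + N/9 = 82*N/9 + j*(N + j))
T(X(1, -8), 45) + v(54) = (45² + (82/9)*1³ + 1³*45) + 54 = (2025 + (82/9)*1 + 1*45) + 54 = (2025 + 82/9 + 45) + 54 = 18712/9 + 54 = 19198/9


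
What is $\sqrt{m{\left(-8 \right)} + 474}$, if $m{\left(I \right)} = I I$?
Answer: $\sqrt{538} \approx 23.195$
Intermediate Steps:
$m{\left(I \right)} = I^{2}$
$\sqrt{m{\left(-8 \right)} + 474} = \sqrt{\left(-8\right)^{2} + 474} = \sqrt{64 + 474} = \sqrt{538}$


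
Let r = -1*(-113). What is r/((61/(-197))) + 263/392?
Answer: -8710269/23912 ≈ -364.26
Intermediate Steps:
r = 113
r/((61/(-197))) + 263/392 = 113/((61/(-197))) + 263/392 = 113/((61*(-1/197))) + 263*(1/392) = 113/(-61/197) + 263/392 = 113*(-197/61) + 263/392 = -22261/61 + 263/392 = -8710269/23912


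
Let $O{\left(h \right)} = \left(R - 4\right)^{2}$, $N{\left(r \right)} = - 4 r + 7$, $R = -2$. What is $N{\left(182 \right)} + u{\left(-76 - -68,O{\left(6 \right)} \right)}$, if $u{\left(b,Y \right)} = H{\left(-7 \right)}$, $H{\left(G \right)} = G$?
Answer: $-728$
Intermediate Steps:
$N{\left(r \right)} = 7 - 4 r$
$O{\left(h \right)} = 36$ ($O{\left(h \right)} = \left(-2 - 4\right)^{2} = \left(-6\right)^{2} = 36$)
$u{\left(b,Y \right)} = -7$
$N{\left(182 \right)} + u{\left(-76 - -68,O{\left(6 \right)} \right)} = \left(7 - 728\right) - 7 = -721 - 7 = -728$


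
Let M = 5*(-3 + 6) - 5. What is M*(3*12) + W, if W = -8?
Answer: 352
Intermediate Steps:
M = 10 (M = 5*3 - 5 = 15 - 5 = 10)
M*(3*12) + W = 10*(3*12) - 8 = 10*36 - 8 = 360 - 8 = 352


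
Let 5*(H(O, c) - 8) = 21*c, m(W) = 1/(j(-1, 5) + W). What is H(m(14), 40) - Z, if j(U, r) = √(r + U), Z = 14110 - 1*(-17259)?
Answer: -31193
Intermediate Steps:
Z = 31369 (Z = 14110 + 17259 = 31369)
j(U, r) = √(U + r)
m(W) = 1/(2 + W) (m(W) = 1/(√(-1 + 5) + W) = 1/(√4 + W) = 1/(2 + W))
H(O, c) = 8 + 21*c/5 (H(O, c) = 8 + (21*c)/5 = 8 + 21*c/5)
H(m(14), 40) - Z = (8 + (21/5)*40) - 1*31369 = (8 + 168) - 31369 = 176 - 31369 = -31193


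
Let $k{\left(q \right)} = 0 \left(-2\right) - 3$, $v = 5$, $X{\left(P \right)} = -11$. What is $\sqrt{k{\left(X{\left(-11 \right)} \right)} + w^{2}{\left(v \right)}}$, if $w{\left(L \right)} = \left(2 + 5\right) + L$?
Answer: $\sqrt{141} \approx 11.874$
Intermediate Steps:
$k{\left(q \right)} = -3$ ($k{\left(q \right)} = 0 - 3 = -3$)
$w{\left(L \right)} = 7 + L$
$\sqrt{k{\left(X{\left(-11 \right)} \right)} + w^{2}{\left(v \right)}} = \sqrt{-3 + \left(7 + 5\right)^{2}} = \sqrt{-3 + 12^{2}} = \sqrt{-3 + 144} = \sqrt{141}$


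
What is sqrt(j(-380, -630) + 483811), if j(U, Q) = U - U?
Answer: sqrt(483811) ≈ 695.57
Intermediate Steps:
j(U, Q) = 0
sqrt(j(-380, -630) + 483811) = sqrt(0 + 483811) = sqrt(483811)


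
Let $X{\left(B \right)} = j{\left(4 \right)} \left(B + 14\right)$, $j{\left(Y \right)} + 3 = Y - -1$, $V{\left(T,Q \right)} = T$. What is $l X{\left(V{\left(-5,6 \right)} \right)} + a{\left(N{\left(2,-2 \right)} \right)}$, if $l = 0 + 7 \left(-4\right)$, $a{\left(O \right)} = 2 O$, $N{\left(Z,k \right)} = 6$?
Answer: $-492$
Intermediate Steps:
$j{\left(Y \right)} = -2 + Y$ ($j{\left(Y \right)} = -3 + \left(Y - -1\right) = -3 + \left(Y + 1\right) = -3 + \left(1 + Y\right) = -2 + Y$)
$X{\left(B \right)} = 28 + 2 B$ ($X{\left(B \right)} = \left(-2 + 4\right) \left(B + 14\right) = 2 \left(14 + B\right) = 28 + 2 B$)
$l = -28$ ($l = 0 - 28 = -28$)
$l X{\left(V{\left(-5,6 \right)} \right)} + a{\left(N{\left(2,-2 \right)} \right)} = - 28 \left(28 + 2 \left(-5\right)\right) + 2 \cdot 6 = - 28 \left(28 - 10\right) + 12 = \left(-28\right) 18 + 12 = -504 + 12 = -492$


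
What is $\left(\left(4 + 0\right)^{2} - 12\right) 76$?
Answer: $304$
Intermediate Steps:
$\left(\left(4 + 0\right)^{2} - 12\right) 76 = \left(4^{2} - 12\right) 76 = \left(16 - 12\right) 76 = 4 \cdot 76 = 304$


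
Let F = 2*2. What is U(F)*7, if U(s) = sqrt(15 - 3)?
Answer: 14*sqrt(3) ≈ 24.249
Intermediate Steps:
F = 4
U(s) = 2*sqrt(3) (U(s) = sqrt(12) = 2*sqrt(3))
U(F)*7 = (2*sqrt(3))*7 = 14*sqrt(3)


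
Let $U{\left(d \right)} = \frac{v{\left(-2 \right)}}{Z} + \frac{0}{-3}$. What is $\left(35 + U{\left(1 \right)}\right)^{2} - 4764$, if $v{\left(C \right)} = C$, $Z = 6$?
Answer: $- \frac{32060}{9} \approx -3562.2$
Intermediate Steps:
$U{\left(d \right)} = - \frac{1}{3}$ ($U{\left(d \right)} = - \frac{2}{6} + \frac{0}{-3} = \left(-2\right) \frac{1}{6} + 0 \left(- \frac{1}{3}\right) = - \frac{1}{3} + 0 = - \frac{1}{3}$)
$\left(35 + U{\left(1 \right)}\right)^{2} - 4764 = \left(35 - \frac{1}{3}\right)^{2} - 4764 = \left(\frac{104}{3}\right)^{2} - 4764 = \frac{10816}{9} - 4764 = - \frac{32060}{9}$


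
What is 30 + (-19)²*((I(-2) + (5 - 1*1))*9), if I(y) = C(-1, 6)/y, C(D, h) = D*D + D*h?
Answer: 42297/2 ≈ 21149.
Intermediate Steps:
C(D, h) = D² + D*h
I(y) = -5/y (I(y) = (-(-1 + 6))/y = (-1*5)/y = -5/y)
30 + (-19)²*((I(-2) + (5 - 1*1))*9) = 30 + (-19)²*((-5/(-2) + (5 - 1*1))*9) = 30 + 361*((-5*(-½) + (5 - 1))*9) = 30 + 361*((5/2 + 4)*9) = 30 + 361*((13/2)*9) = 30 + 361*(117/2) = 30 + 42237/2 = 42297/2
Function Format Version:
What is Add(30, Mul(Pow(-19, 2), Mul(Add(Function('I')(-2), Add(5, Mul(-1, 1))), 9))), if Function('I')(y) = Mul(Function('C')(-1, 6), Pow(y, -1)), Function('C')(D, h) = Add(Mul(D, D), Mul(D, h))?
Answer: Rational(42297, 2) ≈ 21149.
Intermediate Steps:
Function('C')(D, h) = Add(Pow(D, 2), Mul(D, h))
Function('I')(y) = Mul(-5, Pow(y, -1)) (Function('I')(y) = Mul(Mul(-1, Add(-1, 6)), Pow(y, -1)) = Mul(Mul(-1, 5), Pow(y, -1)) = Mul(-5, Pow(y, -1)))
Add(30, Mul(Pow(-19, 2), Mul(Add(Function('I')(-2), Add(5, Mul(-1, 1))), 9))) = Add(30, Mul(Pow(-19, 2), Mul(Add(Mul(-5, Pow(-2, -1)), Add(5, Mul(-1, 1))), 9))) = Add(30, Mul(361, Mul(Add(Mul(-5, Rational(-1, 2)), Add(5, -1)), 9))) = Add(30, Mul(361, Mul(Add(Rational(5, 2), 4), 9))) = Add(30, Mul(361, Mul(Rational(13, 2), 9))) = Add(30, Mul(361, Rational(117, 2))) = Add(30, Rational(42237, 2)) = Rational(42297, 2)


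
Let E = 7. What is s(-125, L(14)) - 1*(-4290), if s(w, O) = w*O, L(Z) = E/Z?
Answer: 8455/2 ≈ 4227.5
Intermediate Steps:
L(Z) = 7/Z
s(w, O) = O*w
s(-125, L(14)) - 1*(-4290) = (7/14)*(-125) - 1*(-4290) = (7*(1/14))*(-125) + 4290 = (½)*(-125) + 4290 = -125/2 + 4290 = 8455/2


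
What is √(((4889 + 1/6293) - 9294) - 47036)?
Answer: 2*I*√509289677029/6293 ≈ 226.81*I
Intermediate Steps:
√(((4889 + 1/6293) - 9294) - 47036) = √((30766478/6293 - 9294) - 47036) = √(-27720664/6293 - 47036) = √(-323718212/6293) = 2*I*√509289677029/6293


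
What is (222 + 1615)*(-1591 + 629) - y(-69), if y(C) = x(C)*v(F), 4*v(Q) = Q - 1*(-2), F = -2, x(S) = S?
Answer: -1767194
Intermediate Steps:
v(Q) = ½ + Q/4 (v(Q) = (Q - 1*(-2))/4 = (Q + 2)/4 = (2 + Q)/4 = ½ + Q/4)
y(C) = 0 (y(C) = C*(½ + (¼)*(-2)) = C*(½ - ½) = C*0 = 0)
(222 + 1615)*(-1591 + 629) - y(-69) = (222 + 1615)*(-1591 + 629) - 1*0 = 1837*(-962) + 0 = -1767194 + 0 = -1767194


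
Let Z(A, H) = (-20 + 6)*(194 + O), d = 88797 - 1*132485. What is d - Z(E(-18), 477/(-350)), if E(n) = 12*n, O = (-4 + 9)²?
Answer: -40622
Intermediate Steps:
O = 25 (O = 5² = 25)
d = -43688 (d = 88797 - 132485 = -43688)
Z(A, H) = -3066 (Z(A, H) = (-20 + 6)*(194 + 25) = -14*219 = -3066)
d - Z(E(-18), 477/(-350)) = -43688 - 1*(-3066) = -43688 + 3066 = -40622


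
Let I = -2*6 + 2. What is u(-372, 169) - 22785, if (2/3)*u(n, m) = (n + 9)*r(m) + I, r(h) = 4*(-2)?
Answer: -18444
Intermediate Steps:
r(h) = -8
I = -10 (I = -12 + 2 = -10)
u(n, m) = -123 - 12*n (u(n, m) = 3*((n + 9)*(-8) - 10)/2 = 3*((9 + n)*(-8) - 10)/2 = 3*((-72 - 8*n) - 10)/2 = 3*(-82 - 8*n)/2 = -123 - 12*n)
u(-372, 169) - 22785 = (-123 - 12*(-372)) - 22785 = (-123 + 4464) - 22785 = 4341 - 22785 = -18444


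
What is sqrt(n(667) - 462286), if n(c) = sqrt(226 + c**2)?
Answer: sqrt(-462286 + sqrt(445115)) ≈ 679.43*I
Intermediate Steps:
sqrt(n(667) - 462286) = sqrt(sqrt(226 + 667**2) - 462286) = sqrt(sqrt(226 + 444889) - 462286) = sqrt(sqrt(445115) - 462286) = sqrt(-462286 + sqrt(445115))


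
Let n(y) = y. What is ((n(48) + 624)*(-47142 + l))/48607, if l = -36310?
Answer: -56079744/48607 ≈ -1153.7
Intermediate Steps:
((n(48) + 624)*(-47142 + l))/48607 = ((48 + 624)*(-47142 - 36310))/48607 = (672*(-83452))*(1/48607) = -56079744*1/48607 = -56079744/48607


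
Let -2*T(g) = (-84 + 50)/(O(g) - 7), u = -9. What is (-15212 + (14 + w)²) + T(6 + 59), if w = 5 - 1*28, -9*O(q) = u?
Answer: -90803/6 ≈ -15134.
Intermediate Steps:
O(q) = 1 (O(q) = -⅑*(-9) = 1)
w = -23 (w = 5 - 28 = -23)
T(g) = -17/6 (T(g) = -(-84 + 50)/(2*(1 - 7)) = -(-17)/(-6) = -(-17)*(-1)/6 = -½*17/3 = -17/6)
(-15212 + (14 + w)²) + T(6 + 59) = (-15212 + (14 - 23)²) - 17/6 = (-15212 + (-9)²) - 17/6 = (-15212 + 81) - 17/6 = -15131 - 17/6 = -90803/6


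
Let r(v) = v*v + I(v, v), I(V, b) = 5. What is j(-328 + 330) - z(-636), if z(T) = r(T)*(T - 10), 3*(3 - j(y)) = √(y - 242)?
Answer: 261307649 - 4*I*√15/3 ≈ 2.6131e+8 - 5.164*I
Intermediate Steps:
r(v) = 5 + v² (r(v) = v*v + 5 = v² + 5 = 5 + v²)
j(y) = 3 - √(-242 + y)/3 (j(y) = 3 - √(y - 242)/3 = 3 - √(-242 + y)/3)
z(T) = (-10 + T)*(5 + T²) (z(T) = (5 + T²)*(T - 10) = (5 + T²)*(-10 + T) = (-10 + T)*(5 + T²))
j(-328 + 330) - z(-636) = (3 - √(-242 + (-328 + 330))/3) - (-10 - 636)*(5 + (-636)²) = (3 - √(-242 + 2)/3) - (-646)*(5 + 404496) = (3 - 4*I*√15/3) - (-646)*404501 = (3 - 4*I*√15/3) - 1*(-261307646) = (3 - 4*I*√15/3) + 261307646 = 261307649 - 4*I*√15/3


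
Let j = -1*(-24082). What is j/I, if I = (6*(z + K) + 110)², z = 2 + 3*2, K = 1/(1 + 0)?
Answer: 12041/13448 ≈ 0.89537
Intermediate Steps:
K = 1 (K = 1/1 = 1)
z = 8 (z = 2 + 6 = 8)
I = 26896 (I = (6*(8 + 1) + 110)² = (6*9 + 110)² = (54 + 110)² = 164² = 26896)
j = 24082
j/I = 24082/26896 = 24082*(1/26896) = 12041/13448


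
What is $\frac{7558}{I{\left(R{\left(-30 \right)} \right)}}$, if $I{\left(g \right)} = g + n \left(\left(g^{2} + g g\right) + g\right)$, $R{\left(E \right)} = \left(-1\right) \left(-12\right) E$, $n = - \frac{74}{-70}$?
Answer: $\frac{26453}{956448} \approx 0.027658$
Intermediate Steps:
$n = \frac{37}{35}$ ($n = \left(-74\right) \left(- \frac{1}{70}\right) = \frac{37}{35} \approx 1.0571$)
$R{\left(E \right)} = 12 E$
$I{\left(g \right)} = \frac{72 g}{35} + \frac{74 g^{2}}{35}$ ($I{\left(g \right)} = g + \frac{37 \left(\left(g^{2} + g g\right) + g\right)}{35} = g + \frac{37 \left(\left(g^{2} + g^{2}\right) + g\right)}{35} = g + \frac{37 \left(2 g^{2} + g\right)}{35} = g + \frac{37 \left(g + 2 g^{2}\right)}{35} = g + \left(\frac{37 g}{35} + \frac{74 g^{2}}{35}\right) = \frac{72 g}{35} + \frac{74 g^{2}}{35}$)
$\frac{7558}{I{\left(R{\left(-30 \right)} \right)}} = \frac{7558}{\frac{2}{35} \cdot 12 \left(-30\right) \left(36 + 37 \cdot 12 \left(-30\right)\right)} = \frac{7558}{\frac{2}{35} \left(-360\right) \left(36 + 37 \left(-360\right)\right)} = \frac{7558}{\frac{2}{35} \left(-360\right) \left(36 - 13320\right)} = \frac{7558}{\frac{2}{35} \left(-360\right) \left(-13284\right)} = \frac{7558}{\frac{1912896}{7}} = 7558 \cdot \frac{7}{1912896} = \frac{26453}{956448}$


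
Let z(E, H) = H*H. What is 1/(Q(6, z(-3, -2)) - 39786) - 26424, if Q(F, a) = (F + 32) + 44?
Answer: -1049138497/39704 ≈ -26424.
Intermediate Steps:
z(E, H) = H²
Q(F, a) = 76 + F (Q(F, a) = (32 + F) + 44 = 76 + F)
1/(Q(6, z(-3, -2)) - 39786) - 26424 = 1/((76 + 6) - 39786) - 26424 = 1/(82 - 39786) - 26424 = 1/(-39704) - 26424 = -1/39704 - 26424 = -1049138497/39704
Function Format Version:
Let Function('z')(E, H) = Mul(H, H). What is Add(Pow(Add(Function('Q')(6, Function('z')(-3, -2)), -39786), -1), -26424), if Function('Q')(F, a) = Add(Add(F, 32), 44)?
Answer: Rational(-1049138497, 39704) ≈ -26424.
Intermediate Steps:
Function('z')(E, H) = Pow(H, 2)
Function('Q')(F, a) = Add(76, F) (Function('Q')(F, a) = Add(Add(32, F), 44) = Add(76, F))
Add(Pow(Add(Function('Q')(6, Function('z')(-3, -2)), -39786), -1), -26424) = Add(Pow(Add(Add(76, 6), -39786), -1), -26424) = Add(Pow(Add(82, -39786), -1), -26424) = Add(Pow(-39704, -1), -26424) = Add(Rational(-1, 39704), -26424) = Rational(-1049138497, 39704)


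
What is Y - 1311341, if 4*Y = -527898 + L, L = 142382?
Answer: -1407720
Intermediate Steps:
Y = -96379 (Y = (-527898 + 142382)/4 = (¼)*(-385516) = -96379)
Y - 1311341 = -96379 - 1311341 = -1407720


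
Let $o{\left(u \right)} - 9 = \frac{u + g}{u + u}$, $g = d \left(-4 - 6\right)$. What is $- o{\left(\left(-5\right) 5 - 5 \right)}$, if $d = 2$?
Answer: $- \frac{59}{6} \approx -9.8333$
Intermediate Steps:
$g = -20$ ($g = 2 \left(-4 - 6\right) = 2 \left(-10\right) = -20$)
$o{\left(u \right)} = 9 + \frac{-20 + u}{2 u}$ ($o{\left(u \right)} = 9 + \frac{u - 20}{u + u} = 9 + \frac{-20 + u}{2 u}$)
$- o{\left(\left(-5\right) 5 - 5 \right)} = - (\frac{19}{2} - \frac{10}{\left(-5\right) 5 - 5}) = - (\frac{19}{2} - \frac{10}{-25 - 5}) = - (\frac{19}{2} - \frac{10}{-30}) = - (\frac{19}{2} - - \frac{1}{3}) = - (\frac{19}{2} + \frac{1}{3}) = \left(-1\right) \frac{59}{6} = - \frac{59}{6}$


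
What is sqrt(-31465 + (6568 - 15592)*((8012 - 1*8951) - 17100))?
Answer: 7*sqrt(3321479) ≈ 12757.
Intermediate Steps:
sqrt(-31465 + (6568 - 15592)*((8012 - 1*8951) - 17100)) = sqrt(-31465 - 9024*((8012 - 8951) - 17100)) = sqrt(-31465 - 9024*(-939 - 17100)) = sqrt(-31465 - 9024*(-18039)) = sqrt(-31465 + 162783936) = sqrt(162752471) = 7*sqrt(3321479)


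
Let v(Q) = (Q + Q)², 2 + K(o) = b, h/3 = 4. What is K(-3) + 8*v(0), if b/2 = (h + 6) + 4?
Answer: 42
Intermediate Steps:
h = 12 (h = 3*4 = 12)
b = 44 (b = 2*((12 + 6) + 4) = 2*(18 + 4) = 2*22 = 44)
K(o) = 42 (K(o) = -2 + 44 = 42)
v(Q) = 4*Q² (v(Q) = (2*Q)² = 4*Q²)
K(-3) + 8*v(0) = 42 + 8*(4*0²) = 42 + 8*(4*0) = 42 + 8*0 = 42 + 0 = 42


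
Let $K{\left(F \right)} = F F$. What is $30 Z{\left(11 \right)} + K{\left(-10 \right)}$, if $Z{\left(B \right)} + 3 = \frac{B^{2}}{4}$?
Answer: $\frac{1835}{2} \approx 917.5$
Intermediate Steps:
$K{\left(F \right)} = F^{2}$
$Z{\left(B \right)} = -3 + \frac{B^{2}}{4}$
$30 Z{\left(11 \right)} + K{\left(-10 \right)} = 30 \left(-3 + \frac{11^{2}}{4}\right) + \left(-10\right)^{2} = 30 \left(-3 + \frac{1}{4} \cdot 121\right) + 100 = 30 \left(-3 + \frac{121}{4}\right) + 100 = 30 \cdot \frac{109}{4} + 100 = \frac{1635}{2} + 100 = \frac{1835}{2}$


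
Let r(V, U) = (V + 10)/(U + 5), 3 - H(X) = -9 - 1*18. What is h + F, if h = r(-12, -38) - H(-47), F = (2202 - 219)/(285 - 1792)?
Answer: -141305/4521 ≈ -31.255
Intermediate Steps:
H(X) = 30 (H(X) = 3 - (-9 - 1*18) = 3 - (-9 - 18) = 3 - 1*(-27) = 3 + 27 = 30)
r(V, U) = (10 + V)/(5 + U)
F = -1983/1507 (F = 1983/(-1507) = 1983*(-1/1507) = -1983/1507 ≈ -1.3159)
h = -988/33 (h = (10 - 12)/(5 - 38) - 1*30 = -2/(-33) - 30 = -1/33*(-2) - 30 = 2/33 - 30 = -988/33 ≈ -29.939)
h + F = -988/33 - 1983/1507 = -141305/4521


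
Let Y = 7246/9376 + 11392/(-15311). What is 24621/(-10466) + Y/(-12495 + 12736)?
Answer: -212942253014143/90522999677104 ≈ -2.3524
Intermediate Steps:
Y = 2066057/71777968 (Y = 7246*(1/9376) + 11392*(-1/15311) = 3623/4688 - 11392/15311 = 2066057/71777968 ≈ 0.028784)
24621/(-10466) + Y/(-12495 + 12736) = 24621/(-10466) + 2066057/(71777968*(-12495 + 12736)) = 24621*(-1/10466) + (2066057/71777968)/241 = -24621/10466 + (2066057/71777968)*(1/241) = -24621/10466 + 2066057/17298490288 = -212942253014143/90522999677104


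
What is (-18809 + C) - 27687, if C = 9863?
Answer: -36633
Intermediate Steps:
(-18809 + C) - 27687 = (-18809 + 9863) - 27687 = -8946 - 27687 = -36633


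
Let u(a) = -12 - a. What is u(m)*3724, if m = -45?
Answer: 122892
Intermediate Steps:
u(m)*3724 = (-12 - 1*(-45))*3724 = (-12 + 45)*3724 = 33*3724 = 122892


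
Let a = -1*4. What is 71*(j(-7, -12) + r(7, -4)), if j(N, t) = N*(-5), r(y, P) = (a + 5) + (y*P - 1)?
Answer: 497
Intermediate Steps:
a = -4
r(y, P) = P*y (r(y, P) = (-4 + 5) + (y*P - 1) = 1 + (P*y - 1) = 1 + (-1 + P*y) = P*y)
j(N, t) = -5*N
71*(j(-7, -12) + r(7, -4)) = 71*(-5*(-7) - 4*7) = 71*(35 - 28) = 71*7 = 497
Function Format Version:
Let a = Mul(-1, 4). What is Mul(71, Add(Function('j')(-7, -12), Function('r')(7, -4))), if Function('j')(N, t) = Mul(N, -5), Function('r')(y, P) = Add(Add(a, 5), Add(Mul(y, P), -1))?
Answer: 497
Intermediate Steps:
a = -4
Function('r')(y, P) = Mul(P, y) (Function('r')(y, P) = Add(Add(-4, 5), Add(Mul(y, P), -1)) = Add(1, Add(Mul(P, y), -1)) = Add(1, Add(-1, Mul(P, y))) = Mul(P, y))
Function('j')(N, t) = Mul(-5, N)
Mul(71, Add(Function('j')(-7, -12), Function('r')(7, -4))) = Mul(71, Add(Mul(-5, -7), Mul(-4, 7))) = Mul(71, Add(35, -28)) = Mul(71, 7) = 497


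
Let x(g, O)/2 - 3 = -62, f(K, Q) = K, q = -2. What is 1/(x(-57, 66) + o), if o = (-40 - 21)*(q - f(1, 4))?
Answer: 1/65 ≈ 0.015385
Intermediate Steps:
x(g, O) = -118 (x(g, O) = 6 + 2*(-62) = 6 - 124 = -118)
o = 183 (o = (-40 - 21)*(-2 - 1*1) = -61*(-2 - 1) = -61*(-3) = 183)
1/(x(-57, 66) + o) = 1/(-118 + 183) = 1/65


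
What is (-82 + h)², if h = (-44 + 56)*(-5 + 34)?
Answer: 70756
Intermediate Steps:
h = 348 (h = 12*29 = 348)
(-82 + h)² = (-82 + 348)² = 266² = 70756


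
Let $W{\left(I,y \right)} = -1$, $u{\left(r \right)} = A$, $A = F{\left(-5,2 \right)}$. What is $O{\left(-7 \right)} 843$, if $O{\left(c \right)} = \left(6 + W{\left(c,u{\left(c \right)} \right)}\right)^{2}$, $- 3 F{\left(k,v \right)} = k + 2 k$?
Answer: $21075$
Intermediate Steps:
$F{\left(k,v \right)} = - k$ ($F{\left(k,v \right)} = - \frac{k + 2 k}{3} = - \frac{3 k}{3} = - k$)
$A = 5$ ($A = \left(-1\right) \left(-5\right) = 5$)
$u{\left(r \right)} = 5$
$O{\left(c \right)} = 25$ ($O{\left(c \right)} = \left(6 - 1\right)^{2} = 5^{2} = 25$)
$O{\left(-7 \right)} 843 = 25 \cdot 843 = 21075$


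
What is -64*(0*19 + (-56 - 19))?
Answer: 4800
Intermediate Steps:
-64*(0*19 + (-56 - 19)) = -64*(0 - 75) = -64*(-75) = 4800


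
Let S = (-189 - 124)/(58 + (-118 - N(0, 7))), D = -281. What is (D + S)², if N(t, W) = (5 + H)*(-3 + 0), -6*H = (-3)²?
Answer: 739459249/9801 ≈ 75447.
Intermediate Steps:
H = -3/2 (H = -⅙*(-3)² = -⅙*9 = -3/2 ≈ -1.5000)
N(t, W) = -21/2 (N(t, W) = (5 - 3/2)*(-3 + 0) = (7/2)*(-3) = -21/2)
S = 626/99 (S = (-189 - 124)/(58 + (-118 - 1*(-21/2))) = -313/(58 + (-118 + 21/2)) = -313/(58 - 215/2) = -313/(-99/2) = -313*(-2/99) = 626/99 ≈ 6.3232)
(D + S)² = (-281 + 626/99)² = (-27193/99)² = 739459249/9801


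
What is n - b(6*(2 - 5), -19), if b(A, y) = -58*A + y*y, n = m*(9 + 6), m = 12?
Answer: -1225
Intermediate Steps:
n = 180 (n = 12*(9 + 6) = 12*15 = 180)
b(A, y) = y**2 - 58*A (b(A, y) = -58*A + y**2 = y**2 - 58*A)
n - b(6*(2 - 5), -19) = 180 - ((-19)**2 - 348*(2 - 5)) = 180 - (361 - 348*(-3)) = 180 - (361 - 58*(-18)) = 180 - (361 + 1044) = 180 - 1*1405 = 180 - 1405 = -1225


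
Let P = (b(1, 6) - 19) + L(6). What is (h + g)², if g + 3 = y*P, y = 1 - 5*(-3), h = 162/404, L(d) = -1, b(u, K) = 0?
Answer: 4246477225/40804 ≈ 1.0407e+5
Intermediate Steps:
h = 81/202 (h = 162*(1/404) = 81/202 ≈ 0.40099)
P = -20 (P = (0 - 19) - 1 = -19 - 1 = -20)
y = 16 (y = 1 + 15 = 16)
g = -323 (g = -3 + 16*(-20) = -3 - 320 = -323)
(h + g)² = (81/202 - 323)² = (-65165/202)² = 4246477225/40804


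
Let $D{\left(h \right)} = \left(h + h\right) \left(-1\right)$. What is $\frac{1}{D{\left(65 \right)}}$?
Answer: $- \frac{1}{130} \approx -0.0076923$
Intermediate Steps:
$D{\left(h \right)} = - 2 h$ ($D{\left(h \right)} = 2 h \left(-1\right) = - 2 h$)
$\frac{1}{D{\left(65 \right)}} = \frac{1}{\left(-2\right) 65} = \frac{1}{-130} = - \frac{1}{130}$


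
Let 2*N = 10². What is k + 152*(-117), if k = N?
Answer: -17734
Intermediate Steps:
N = 50 (N = (½)*10² = (½)*100 = 50)
k = 50
k + 152*(-117) = 50 + 152*(-117) = 50 - 17784 = -17734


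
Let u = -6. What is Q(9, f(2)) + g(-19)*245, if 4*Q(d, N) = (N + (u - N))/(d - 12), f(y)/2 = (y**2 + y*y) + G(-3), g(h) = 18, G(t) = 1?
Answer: 8821/2 ≈ 4410.5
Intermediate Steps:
f(y) = 2 + 4*y**2 (f(y) = 2*((y**2 + y*y) + 1) = 2*((y**2 + y**2) + 1) = 2*(2*y**2 + 1) = 2*(1 + 2*y**2) = 2 + 4*y**2)
Q(d, N) = -3/(2*(-12 + d)) (Q(d, N) = ((N + (-6 - N))/(d - 12))/4 = (-6/(-12 + d))/4 = -3/(2*(-12 + d)))
Q(9, f(2)) + g(-19)*245 = -3/(-24 + 2*9) + 18*245 = -3/(-24 + 18) + 4410 = -3/(-6) + 4410 = -3*(-1/6) + 4410 = 1/2 + 4410 = 8821/2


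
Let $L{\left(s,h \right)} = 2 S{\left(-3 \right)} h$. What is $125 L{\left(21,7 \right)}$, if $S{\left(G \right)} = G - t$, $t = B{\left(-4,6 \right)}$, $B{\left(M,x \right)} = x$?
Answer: $-15750$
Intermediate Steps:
$t = 6$
$S{\left(G \right)} = -6 + G$ ($S{\left(G \right)} = G - 6 = -6 + G$)
$L{\left(s,h \right)} = - 18 h$ ($L{\left(s,h \right)} = 2 \left(-6 - 3\right) h = 2 \left(-9\right) h = - 18 h$)
$125 L{\left(21,7 \right)} = 125 \left(\left(-18\right) 7\right) = 125 \left(-126\right) = -15750$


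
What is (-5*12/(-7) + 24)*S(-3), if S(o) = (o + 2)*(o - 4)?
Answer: 228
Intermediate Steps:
S(o) = (-4 + o)*(2 + o) (S(o) = (2 + o)*(-4 + o) = (-4 + o)*(2 + o))
(-5*12/(-7) + 24)*S(-3) = (-5*12/(-7) + 24)*(-8 + (-3)**2 - 2*(-3)) = (-60*(-1/7) + 24)*(-8 + 9 + 6) = (60/7 + 24)*7 = (228/7)*7 = 228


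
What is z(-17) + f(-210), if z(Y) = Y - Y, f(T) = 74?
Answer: 74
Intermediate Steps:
z(Y) = 0
z(-17) + f(-210) = 0 + 74 = 74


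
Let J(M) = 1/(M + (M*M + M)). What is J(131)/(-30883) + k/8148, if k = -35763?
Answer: -916340889215/208772909492 ≈ -4.3892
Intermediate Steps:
J(M) = 1/(M**2 + 2*M) (J(M) = 1/(M + (M**2 + M)) = 1/(M + (M + M**2)) = 1/(M**2 + 2*M))
J(131)/(-30883) + k/8148 = (1/(131*(2 + 131)))/(-30883) - 35763/8148 = ((1/131)/133)*(-1/30883) - 35763*1/8148 = ((1/131)*(1/133))*(-1/30883) - 1703/388 = (1/17423)*(-1/30883) - 1703/388 = -1/538074509 - 1703/388 = -916340889215/208772909492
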